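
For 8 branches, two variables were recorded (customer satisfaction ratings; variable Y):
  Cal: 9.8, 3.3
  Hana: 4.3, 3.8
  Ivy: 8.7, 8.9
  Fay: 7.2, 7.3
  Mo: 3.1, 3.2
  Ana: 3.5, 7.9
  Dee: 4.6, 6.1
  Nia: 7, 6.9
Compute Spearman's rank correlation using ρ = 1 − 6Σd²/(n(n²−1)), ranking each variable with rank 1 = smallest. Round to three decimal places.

0.262

Ranks of variable 1: 8, 3, 7, 6, 1, 2, 4, 5
Ranks of variable 2: 2, 3, 8, 6, 1, 7, 4, 5
d = r₁ − r₂: 6, 0, -1, 0, 0, -5, 0, 0
d²: 36, 0, 1, 0, 0, 25, 0, 0; Σd² = 62
ρ = 1 − 6·62/(8·63) = 1 − 372/504 = 0.262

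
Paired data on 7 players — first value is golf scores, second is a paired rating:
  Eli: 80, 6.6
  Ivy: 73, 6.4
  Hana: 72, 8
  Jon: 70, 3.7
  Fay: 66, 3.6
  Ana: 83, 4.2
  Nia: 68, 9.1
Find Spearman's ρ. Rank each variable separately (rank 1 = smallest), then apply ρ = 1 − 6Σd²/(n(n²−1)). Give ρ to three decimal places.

0.143

Ranks of variable 1: 6, 5, 4, 3, 1, 7, 2
Ranks of variable 2: 5, 4, 6, 2, 1, 3, 7
d = r₁ − r₂: 1, 1, -2, 1, 0, 4, -5
d²: 1, 1, 4, 1, 0, 16, 25; Σd² = 48
ρ = 1 − 6·48/(7·48) = 1 − 288/336 = 0.143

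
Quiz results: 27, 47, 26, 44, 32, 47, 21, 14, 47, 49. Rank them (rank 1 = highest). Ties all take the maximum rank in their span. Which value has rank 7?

Sorted (descending): 49, 47, 47, 47, 44, 32, 27, 26, 21, 14
The 3 values of 47 occupy positions 2–4 → each gets rank 4.
Rank 7 → value 27.

27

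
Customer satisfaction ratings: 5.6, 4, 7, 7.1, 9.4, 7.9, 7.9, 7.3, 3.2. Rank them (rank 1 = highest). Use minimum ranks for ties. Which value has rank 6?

7

Sorted (descending): 9.4, 7.9, 7.9, 7.3, 7.1, 7, 5.6, 4, 3.2
The 2 values of 7.9 occupy positions 2–3 → each gets rank 2.
Rank 6 → value 7.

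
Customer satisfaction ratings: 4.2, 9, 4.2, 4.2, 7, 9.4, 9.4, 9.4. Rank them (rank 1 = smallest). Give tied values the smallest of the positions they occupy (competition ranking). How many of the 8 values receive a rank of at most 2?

3

Sorted (ascending): 4.2, 4.2, 4.2, 7, 9, 9.4, 9.4, 9.4
The 3 values of 4.2 occupy positions 1–3 → each gets rank 1.
The 3 values of 9.4 occupy positions 6–8 → each gets rank 6.
Ranks ≤ 2: {1, 1, 1} → 3 values.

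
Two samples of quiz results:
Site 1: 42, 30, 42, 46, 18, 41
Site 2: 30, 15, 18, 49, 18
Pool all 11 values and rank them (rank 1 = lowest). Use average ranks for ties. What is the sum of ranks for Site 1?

42.5

Sorted (ascending): 15, 18, 18, 18, 30, 30, 41, 42, 42, 46, 49
The 3 values of 18 occupy positions 2–4 → average rank 3.
The 2 values of 30 occupy positions 5–6 → average rank (5+6)/2 = 5.5.
The 2 values of 42 occupy positions 8–9 → average rank (8+9)/2 = 8.5.
Site 1 values → pooled ranks: 42→8.5, 30→5.5, 42→8.5, 46→10, 18→3, 41→7
Rank sum = 8.5 + 5.5 + 8.5 + 10 + 3 + 7 = 42.5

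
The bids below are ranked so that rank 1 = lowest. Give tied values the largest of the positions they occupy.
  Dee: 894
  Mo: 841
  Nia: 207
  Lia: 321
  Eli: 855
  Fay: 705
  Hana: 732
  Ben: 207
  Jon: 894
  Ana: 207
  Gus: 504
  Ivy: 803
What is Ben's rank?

Sorted (ascending): 207, 207, 207, 321, 504, 705, 732, 803, 841, 855, 894, 894
The 3 values of 207 occupy positions 1–3 → each gets rank 3.
The 2 values of 894 occupy positions 11–12 → each gets rank 12.
Ben has value 207 → rank 3.

3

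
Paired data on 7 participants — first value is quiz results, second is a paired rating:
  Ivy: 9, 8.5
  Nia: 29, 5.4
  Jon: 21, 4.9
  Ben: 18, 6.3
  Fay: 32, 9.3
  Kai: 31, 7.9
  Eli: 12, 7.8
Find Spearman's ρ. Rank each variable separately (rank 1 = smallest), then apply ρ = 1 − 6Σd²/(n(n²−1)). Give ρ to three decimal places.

0.143

Ranks of variable 1: 1, 5, 4, 3, 7, 6, 2
Ranks of variable 2: 6, 2, 1, 3, 7, 5, 4
d = r₁ − r₂: -5, 3, 3, 0, 0, 1, -2
d²: 25, 9, 9, 0, 0, 1, 4; Σd² = 48
ρ = 1 − 6·48/(7·48) = 1 − 288/336 = 0.143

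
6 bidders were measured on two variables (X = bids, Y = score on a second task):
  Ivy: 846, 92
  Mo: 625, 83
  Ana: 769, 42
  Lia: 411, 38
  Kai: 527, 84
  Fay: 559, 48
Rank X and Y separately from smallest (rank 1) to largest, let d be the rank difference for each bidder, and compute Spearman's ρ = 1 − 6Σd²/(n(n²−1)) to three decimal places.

Ranks of variable 1: 6, 4, 5, 1, 2, 3
Ranks of variable 2: 6, 4, 2, 1, 5, 3
d = r₁ − r₂: 0, 0, 3, 0, -3, 0
d²: 0, 0, 9, 0, 9, 0; Σd² = 18
ρ = 1 − 6·18/(6·35) = 1 − 108/210 = 0.486

0.486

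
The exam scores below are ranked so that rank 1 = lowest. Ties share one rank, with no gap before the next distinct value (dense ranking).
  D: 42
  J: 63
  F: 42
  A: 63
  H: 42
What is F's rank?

Sorted (ascending): 42, 42, 42, 63, 63
The 3 values of 42 share dense rank 1.
The 2 values of 63 share dense rank 2.
F has value 42 → rank 1.

1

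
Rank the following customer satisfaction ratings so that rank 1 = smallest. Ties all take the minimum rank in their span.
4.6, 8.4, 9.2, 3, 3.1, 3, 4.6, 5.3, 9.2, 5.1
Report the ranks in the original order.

Sorted (ascending): 3, 3, 3.1, 4.6, 4.6, 5.1, 5.3, 8.4, 9.2, 9.2
The 2 values of 3 occupy positions 1–2 → each gets rank 1.
The 2 values of 4.6 occupy positions 4–5 → each gets rank 4.
The 2 values of 9.2 occupy positions 9–10 → each gets rank 9.

4, 8, 9, 1, 3, 1, 4, 7, 9, 6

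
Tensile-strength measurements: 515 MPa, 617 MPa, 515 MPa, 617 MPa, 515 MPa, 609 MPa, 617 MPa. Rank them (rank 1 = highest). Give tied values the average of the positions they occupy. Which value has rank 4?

Sorted (descending): 617, 617, 617, 609, 515, 515, 515
The 3 values of 617 occupy positions 1–3 → average rank 2.
The 3 values of 515 occupy positions 5–7 → average rank 6.
Rank 4 → value 609.

609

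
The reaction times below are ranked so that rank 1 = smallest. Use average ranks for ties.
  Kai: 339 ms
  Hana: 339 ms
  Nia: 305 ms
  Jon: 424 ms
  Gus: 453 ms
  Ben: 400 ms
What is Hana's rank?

2.5

Sorted (ascending): 305, 339, 339, 400, 424, 453
The 2 values of 339 occupy positions 2–3 → average rank (2+3)/2 = 2.5.
Hana has value 339 ms → rank 2.5.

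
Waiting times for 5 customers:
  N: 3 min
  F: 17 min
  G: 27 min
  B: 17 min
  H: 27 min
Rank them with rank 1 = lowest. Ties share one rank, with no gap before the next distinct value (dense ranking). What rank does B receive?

2

Sorted (ascending): 3, 17, 17, 27, 27
The 2 values of 17 share dense rank 2.
The 2 values of 27 share dense rank 3.
Remaining distinct values take the next consecutive integers.
B has value 17 min → rank 2.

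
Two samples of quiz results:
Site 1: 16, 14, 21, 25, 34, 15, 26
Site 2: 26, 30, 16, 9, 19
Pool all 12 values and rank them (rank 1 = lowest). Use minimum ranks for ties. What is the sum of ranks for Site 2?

31

Sorted (ascending): 9, 14, 15, 16, 16, 19, 21, 25, 26, 26, 30, 34
The 2 values of 16 occupy positions 4–5 → each gets rank 4.
The 2 values of 26 occupy positions 9–10 → each gets rank 9.
Site 2 values → pooled ranks: 26→9, 30→11, 16→4, 9→1, 19→6
Rank sum = 9 + 11 + 4 + 1 + 6 = 31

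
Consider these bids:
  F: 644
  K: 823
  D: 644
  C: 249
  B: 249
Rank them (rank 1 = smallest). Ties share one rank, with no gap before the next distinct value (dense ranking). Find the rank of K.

Sorted (ascending): 249, 249, 644, 644, 823
The 2 values of 249 share dense rank 1.
The 2 values of 644 share dense rank 2.
Remaining distinct values take the next consecutive integers.
K has value 823 → rank 3.

3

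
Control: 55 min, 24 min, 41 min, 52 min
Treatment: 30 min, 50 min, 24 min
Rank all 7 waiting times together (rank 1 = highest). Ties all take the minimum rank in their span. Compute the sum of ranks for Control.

13

Sorted (descending): 55, 52, 50, 41, 30, 24, 24
The 2 values of 24 occupy positions 6–7 → each gets rank 6.
Control values → pooled ranks: 55→1, 24→6, 41→4, 52→2
Rank sum = 1 + 6 + 4 + 2 = 13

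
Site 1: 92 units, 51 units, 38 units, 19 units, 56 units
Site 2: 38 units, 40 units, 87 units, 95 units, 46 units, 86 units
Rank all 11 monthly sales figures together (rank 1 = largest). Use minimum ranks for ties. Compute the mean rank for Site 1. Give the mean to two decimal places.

6.60

Sorted (descending): 95, 92, 87, 86, 56, 51, 46, 40, 38, 38, 19
The 2 values of 38 occupy positions 9–10 → each gets rank 9.
Site 1 values → pooled ranks: 92→2, 51→6, 38→9, 19→11, 56→5
Mean rank = (2 + 6 + 9 + 11 + 5) / 5 = 6.60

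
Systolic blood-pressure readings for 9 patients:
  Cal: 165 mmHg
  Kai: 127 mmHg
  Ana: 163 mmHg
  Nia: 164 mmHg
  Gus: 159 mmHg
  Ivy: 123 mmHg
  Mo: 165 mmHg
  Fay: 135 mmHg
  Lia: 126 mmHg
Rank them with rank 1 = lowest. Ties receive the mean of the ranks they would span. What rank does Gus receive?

5

Sorted (ascending): 123, 126, 127, 135, 159, 163, 164, 165, 165
The 2 values of 165 occupy positions 8–9 → average rank (8+9)/2 = 8.5.
Gus has value 159 mmHg → rank 5.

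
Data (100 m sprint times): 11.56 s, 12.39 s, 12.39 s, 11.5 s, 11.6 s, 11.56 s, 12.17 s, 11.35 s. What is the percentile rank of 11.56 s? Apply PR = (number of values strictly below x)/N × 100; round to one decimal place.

N = 8.
Strictly below 11.56: 2. Equal to 11.56: 2.
PR = 2/8 × 100 = 25.0

25.0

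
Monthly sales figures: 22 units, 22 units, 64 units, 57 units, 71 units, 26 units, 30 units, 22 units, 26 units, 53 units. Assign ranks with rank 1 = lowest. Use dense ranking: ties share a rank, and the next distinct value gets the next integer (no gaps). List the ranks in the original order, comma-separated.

Sorted (ascending): 22, 22, 22, 26, 26, 30, 53, 57, 64, 71
The 3 values of 22 share dense rank 1.
The 2 values of 26 share dense rank 2.
Remaining distinct values take the next consecutive integers.

1, 1, 6, 5, 7, 2, 3, 1, 2, 4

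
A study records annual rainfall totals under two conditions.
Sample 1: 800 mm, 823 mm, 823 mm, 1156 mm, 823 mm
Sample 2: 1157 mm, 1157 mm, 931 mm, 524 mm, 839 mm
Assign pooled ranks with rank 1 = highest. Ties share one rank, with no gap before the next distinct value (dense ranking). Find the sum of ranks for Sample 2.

16

Sorted (descending): 1157, 1157, 1156, 931, 839, 823, 823, 823, 800, 524
The 2 values of 1157 share dense rank 1.
The 3 values of 823 share dense rank 5.
Remaining distinct values take the next consecutive integers.
Sample 2 values → pooled ranks: 1157→1, 1157→1, 931→3, 524→7, 839→4
Rank sum = 1 + 1 + 3 + 7 + 4 = 16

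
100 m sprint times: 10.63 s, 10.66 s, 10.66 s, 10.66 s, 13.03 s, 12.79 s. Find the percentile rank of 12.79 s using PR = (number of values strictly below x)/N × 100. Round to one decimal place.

N = 6.
Strictly below 12.79: 4. Equal to 12.79: 1.
PR = 4/6 × 100 = 66.7

66.7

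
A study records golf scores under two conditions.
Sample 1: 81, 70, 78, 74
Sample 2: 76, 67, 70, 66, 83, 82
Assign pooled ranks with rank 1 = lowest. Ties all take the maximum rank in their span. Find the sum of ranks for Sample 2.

32

Sorted (ascending): 66, 67, 70, 70, 74, 76, 78, 81, 82, 83
The 2 values of 70 occupy positions 3–4 → each gets rank 4.
Sample 2 values → pooled ranks: 76→6, 67→2, 70→4, 66→1, 83→10, 82→9
Rank sum = 6 + 2 + 4 + 1 + 10 + 9 = 32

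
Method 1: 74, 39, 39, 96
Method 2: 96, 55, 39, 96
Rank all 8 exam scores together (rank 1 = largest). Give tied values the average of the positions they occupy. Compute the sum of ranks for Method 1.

Sorted (descending): 96, 96, 96, 74, 55, 39, 39, 39
The 3 values of 96 occupy positions 1–3 → average rank 2.
The 3 values of 39 occupy positions 6–8 → average rank 7.
Method 1 values → pooled ranks: 74→4, 39→7, 39→7, 96→2
Rank sum = 4 + 7 + 7 + 2 = 20

20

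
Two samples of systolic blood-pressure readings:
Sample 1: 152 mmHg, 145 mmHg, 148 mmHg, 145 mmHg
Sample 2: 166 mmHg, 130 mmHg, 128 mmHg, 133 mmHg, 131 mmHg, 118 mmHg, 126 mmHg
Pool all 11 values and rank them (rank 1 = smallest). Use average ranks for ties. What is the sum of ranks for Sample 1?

Sorted (ascending): 118, 126, 128, 130, 131, 133, 145, 145, 148, 152, 166
The 2 values of 145 occupy positions 7–8 → average rank (7+8)/2 = 7.5.
Sample 1 values → pooled ranks: 152→10, 145→7.5, 148→9, 145→7.5
Rank sum = 10 + 7.5 + 9 + 7.5 = 34

34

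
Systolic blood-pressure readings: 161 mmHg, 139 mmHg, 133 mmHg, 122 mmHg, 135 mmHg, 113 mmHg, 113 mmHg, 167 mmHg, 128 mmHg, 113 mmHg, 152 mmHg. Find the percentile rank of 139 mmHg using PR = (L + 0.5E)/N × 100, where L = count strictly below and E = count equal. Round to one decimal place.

N = 11.
Strictly below 139: 7. Equal to 139: 1.
PR = (7 + 0.5·1)/11 × 100 = 68.2

68.2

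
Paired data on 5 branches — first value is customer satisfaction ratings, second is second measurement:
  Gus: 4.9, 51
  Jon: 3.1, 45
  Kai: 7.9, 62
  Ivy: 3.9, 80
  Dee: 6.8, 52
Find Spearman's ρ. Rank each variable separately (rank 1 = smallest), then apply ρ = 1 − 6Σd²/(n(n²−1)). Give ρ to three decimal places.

0.400

Ranks of variable 1: 3, 1, 5, 2, 4
Ranks of variable 2: 2, 1, 4, 5, 3
d = r₁ − r₂: 1, 0, 1, -3, 1
d²: 1, 0, 1, 9, 1; Σd² = 12
ρ = 1 − 6·12/(5·24) = 1 − 72/120 = 0.400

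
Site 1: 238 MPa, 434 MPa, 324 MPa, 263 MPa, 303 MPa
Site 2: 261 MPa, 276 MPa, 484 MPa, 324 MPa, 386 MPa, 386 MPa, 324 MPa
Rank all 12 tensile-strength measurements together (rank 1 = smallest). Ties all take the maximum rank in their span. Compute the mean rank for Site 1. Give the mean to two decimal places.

5.60

Sorted (ascending): 238, 261, 263, 276, 303, 324, 324, 324, 386, 386, 434, 484
The 3 values of 324 occupy positions 6–8 → each gets rank 8.
The 2 values of 386 occupy positions 9–10 → each gets rank 10.
Site 1 values → pooled ranks: 238→1, 434→11, 324→8, 263→3, 303→5
Mean rank = (1 + 11 + 8 + 3 + 5) / 5 = 5.60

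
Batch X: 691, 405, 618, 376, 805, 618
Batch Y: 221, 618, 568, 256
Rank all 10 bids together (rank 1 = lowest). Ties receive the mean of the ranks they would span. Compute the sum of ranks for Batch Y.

Sorted (ascending): 221, 256, 376, 405, 568, 618, 618, 618, 691, 805
The 3 values of 618 occupy positions 6–8 → average rank 7.
Batch Y values → pooled ranks: 221→1, 618→7, 568→5, 256→2
Rank sum = 1 + 7 + 5 + 2 = 15

15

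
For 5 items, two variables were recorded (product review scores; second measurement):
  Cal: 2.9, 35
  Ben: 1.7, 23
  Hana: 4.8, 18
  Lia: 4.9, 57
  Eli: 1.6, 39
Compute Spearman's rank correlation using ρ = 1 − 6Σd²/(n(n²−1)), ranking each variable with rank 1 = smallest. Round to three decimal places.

0.100

Ranks of variable 1: 3, 2, 4, 5, 1
Ranks of variable 2: 3, 2, 1, 5, 4
d = r₁ − r₂: 0, 0, 3, 0, -3
d²: 0, 0, 9, 0, 9; Σd² = 18
ρ = 1 − 6·18/(5·24) = 1 − 108/120 = 0.100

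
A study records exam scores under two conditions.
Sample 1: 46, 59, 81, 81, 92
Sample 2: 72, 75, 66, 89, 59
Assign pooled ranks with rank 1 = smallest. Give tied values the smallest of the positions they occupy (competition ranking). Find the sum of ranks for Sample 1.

27

Sorted (ascending): 46, 59, 59, 66, 72, 75, 81, 81, 89, 92
The 2 values of 59 occupy positions 2–3 → each gets rank 2.
The 2 values of 81 occupy positions 7–8 → each gets rank 7.
Sample 1 values → pooled ranks: 46→1, 59→2, 81→7, 81→7, 92→10
Rank sum = 1 + 2 + 7 + 7 + 10 = 27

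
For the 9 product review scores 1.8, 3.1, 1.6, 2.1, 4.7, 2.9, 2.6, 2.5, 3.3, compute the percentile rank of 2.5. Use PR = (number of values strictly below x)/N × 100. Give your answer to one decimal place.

N = 9.
Strictly below 2.5: 3. Equal to 2.5: 1.
PR = 3/9 × 100 = 33.3

33.3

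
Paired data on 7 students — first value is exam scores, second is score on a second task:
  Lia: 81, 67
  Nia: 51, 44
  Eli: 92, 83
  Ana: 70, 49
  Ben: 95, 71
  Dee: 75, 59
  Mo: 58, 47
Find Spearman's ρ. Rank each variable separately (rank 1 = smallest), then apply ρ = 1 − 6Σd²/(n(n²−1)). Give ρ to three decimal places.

0.964

Ranks of variable 1: 5, 1, 6, 3, 7, 4, 2
Ranks of variable 2: 5, 1, 7, 3, 6, 4, 2
d = r₁ − r₂: 0, 0, -1, 0, 1, 0, 0
d²: 0, 0, 1, 0, 1, 0, 0; Σd² = 2
ρ = 1 − 6·2/(7·48) = 1 − 12/336 = 0.964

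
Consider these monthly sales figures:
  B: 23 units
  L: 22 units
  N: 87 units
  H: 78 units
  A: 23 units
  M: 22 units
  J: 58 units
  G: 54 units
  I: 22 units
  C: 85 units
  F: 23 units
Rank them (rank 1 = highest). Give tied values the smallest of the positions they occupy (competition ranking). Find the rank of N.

1

Sorted (descending): 87, 85, 78, 58, 54, 23, 23, 23, 22, 22, 22
The 3 values of 23 occupy positions 6–8 → each gets rank 6.
The 3 values of 22 occupy positions 9–11 → each gets rank 9.
N has value 87 units → rank 1.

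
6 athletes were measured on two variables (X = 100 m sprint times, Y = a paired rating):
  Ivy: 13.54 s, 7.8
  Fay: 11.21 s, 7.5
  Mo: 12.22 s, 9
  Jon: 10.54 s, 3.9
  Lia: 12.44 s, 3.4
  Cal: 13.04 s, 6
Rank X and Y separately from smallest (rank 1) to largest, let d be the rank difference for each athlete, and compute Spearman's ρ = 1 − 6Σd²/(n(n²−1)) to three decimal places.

Ranks of variable 1: 6, 2, 3, 1, 4, 5
Ranks of variable 2: 5, 4, 6, 2, 1, 3
d = r₁ − r₂: 1, -2, -3, -1, 3, 2
d²: 1, 4, 9, 1, 9, 4; Σd² = 28
ρ = 1 − 6·28/(6·35) = 1 − 168/210 = 0.200

0.200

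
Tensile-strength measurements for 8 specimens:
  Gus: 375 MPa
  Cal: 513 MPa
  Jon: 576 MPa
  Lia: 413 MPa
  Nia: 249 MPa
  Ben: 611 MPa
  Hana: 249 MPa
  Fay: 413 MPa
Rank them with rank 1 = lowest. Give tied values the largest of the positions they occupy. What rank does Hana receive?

2

Sorted (ascending): 249, 249, 375, 413, 413, 513, 576, 611
The 2 values of 249 occupy positions 1–2 → each gets rank 2.
The 2 values of 413 occupy positions 4–5 → each gets rank 5.
Hana has value 249 MPa → rank 2.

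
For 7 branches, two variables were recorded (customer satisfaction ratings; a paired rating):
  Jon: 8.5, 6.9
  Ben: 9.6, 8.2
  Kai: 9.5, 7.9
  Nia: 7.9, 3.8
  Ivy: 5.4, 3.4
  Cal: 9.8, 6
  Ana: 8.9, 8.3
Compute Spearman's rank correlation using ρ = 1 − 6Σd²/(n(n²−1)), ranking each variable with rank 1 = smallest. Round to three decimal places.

0.536

Ranks of variable 1: 3, 6, 5, 2, 1, 7, 4
Ranks of variable 2: 4, 6, 5, 2, 1, 3, 7
d = r₁ − r₂: -1, 0, 0, 0, 0, 4, -3
d²: 1, 0, 0, 0, 0, 16, 9; Σd² = 26
ρ = 1 − 6·26/(7·48) = 1 − 156/336 = 0.536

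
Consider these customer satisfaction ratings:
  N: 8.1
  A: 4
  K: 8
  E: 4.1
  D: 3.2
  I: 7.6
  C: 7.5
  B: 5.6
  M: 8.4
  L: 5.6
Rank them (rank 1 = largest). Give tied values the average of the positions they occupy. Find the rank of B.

6.5

Sorted (descending): 8.4, 8.1, 8, 7.6, 7.5, 5.6, 5.6, 4.1, 4, 3.2
The 2 values of 5.6 occupy positions 6–7 → average rank (6+7)/2 = 6.5.
B has value 5.6 → rank 6.5.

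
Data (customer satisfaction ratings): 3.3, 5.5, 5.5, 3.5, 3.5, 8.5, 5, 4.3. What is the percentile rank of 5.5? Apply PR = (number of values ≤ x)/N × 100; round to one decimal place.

87.5

N = 8.
Strictly below 5.5: 5. Equal to 5.5: 2.
PR = 7/8 × 100 = 87.5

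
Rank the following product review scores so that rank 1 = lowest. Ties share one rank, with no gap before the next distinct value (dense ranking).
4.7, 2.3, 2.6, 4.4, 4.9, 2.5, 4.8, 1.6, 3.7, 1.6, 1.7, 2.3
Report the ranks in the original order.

8, 3, 5, 7, 10, 4, 9, 1, 6, 1, 2, 3

Sorted (ascending): 1.6, 1.6, 1.7, 2.3, 2.3, 2.5, 2.6, 3.7, 4.4, 4.7, 4.8, 4.9
The 2 values of 1.6 share dense rank 1.
The 2 values of 2.3 share dense rank 3.
Remaining distinct values take the next consecutive integers.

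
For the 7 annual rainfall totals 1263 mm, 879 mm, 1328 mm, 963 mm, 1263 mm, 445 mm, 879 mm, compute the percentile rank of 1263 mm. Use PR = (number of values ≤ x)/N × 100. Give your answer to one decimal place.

N = 7.
Strictly below 1263: 4. Equal to 1263: 2.
PR = 6/7 × 100 = 85.7

85.7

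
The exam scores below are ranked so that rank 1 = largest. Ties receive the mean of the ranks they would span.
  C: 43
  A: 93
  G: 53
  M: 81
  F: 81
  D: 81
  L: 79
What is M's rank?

Sorted (descending): 93, 81, 81, 81, 79, 53, 43
The 3 values of 81 occupy positions 2–4 → average rank 3.
M has value 81 → rank 3.

3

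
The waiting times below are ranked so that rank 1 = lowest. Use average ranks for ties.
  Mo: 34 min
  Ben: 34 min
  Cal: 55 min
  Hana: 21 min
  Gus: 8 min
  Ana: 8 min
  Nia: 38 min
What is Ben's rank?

4.5

Sorted (ascending): 8, 8, 21, 34, 34, 38, 55
The 2 values of 8 occupy positions 1–2 → average rank (1+2)/2 = 1.5.
The 2 values of 34 occupy positions 4–5 → average rank (4+5)/2 = 4.5.
Ben has value 34 min → rank 4.5.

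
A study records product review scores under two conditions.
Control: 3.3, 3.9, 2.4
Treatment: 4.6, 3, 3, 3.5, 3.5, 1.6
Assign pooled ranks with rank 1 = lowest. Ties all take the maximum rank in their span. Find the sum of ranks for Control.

Sorted (ascending): 1.6, 2.4, 3, 3, 3.3, 3.5, 3.5, 3.9, 4.6
The 2 values of 3 occupy positions 3–4 → each gets rank 4.
The 2 values of 3.5 occupy positions 6–7 → each gets rank 7.
Control values → pooled ranks: 3.3→5, 3.9→8, 2.4→2
Rank sum = 5 + 8 + 2 = 15

15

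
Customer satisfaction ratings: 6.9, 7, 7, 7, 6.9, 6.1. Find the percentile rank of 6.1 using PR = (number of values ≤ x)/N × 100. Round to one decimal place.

16.7

N = 6.
Strictly below 6.1: 0. Equal to 6.1: 1.
PR = 1/6 × 100 = 16.7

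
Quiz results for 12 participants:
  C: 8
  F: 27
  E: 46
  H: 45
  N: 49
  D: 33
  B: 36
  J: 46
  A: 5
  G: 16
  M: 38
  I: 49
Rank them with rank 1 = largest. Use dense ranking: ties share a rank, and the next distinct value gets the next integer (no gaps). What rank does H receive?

3

Sorted (descending): 49, 49, 46, 46, 45, 38, 36, 33, 27, 16, 8, 5
The 2 values of 49 share dense rank 1.
The 2 values of 46 share dense rank 2.
Remaining distinct values take the next consecutive integers.
H has value 45 → rank 3.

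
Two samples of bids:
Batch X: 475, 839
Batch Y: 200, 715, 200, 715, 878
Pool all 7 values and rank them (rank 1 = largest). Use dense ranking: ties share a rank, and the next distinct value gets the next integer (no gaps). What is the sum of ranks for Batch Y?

17

Sorted (descending): 878, 839, 715, 715, 475, 200, 200
The 2 values of 715 share dense rank 3.
The 2 values of 200 share dense rank 5.
Remaining distinct values take the next consecutive integers.
Batch Y values → pooled ranks: 200→5, 715→3, 200→5, 715→3, 878→1
Rank sum = 5 + 3 + 5 + 3 + 1 = 17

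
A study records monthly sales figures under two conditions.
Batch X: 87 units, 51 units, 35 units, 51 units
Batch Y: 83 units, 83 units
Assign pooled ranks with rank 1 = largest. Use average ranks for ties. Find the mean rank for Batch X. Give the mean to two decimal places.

Sorted (descending): 87, 83, 83, 51, 51, 35
The 2 values of 83 occupy positions 2–3 → average rank (2+3)/2 = 2.5.
The 2 values of 51 occupy positions 4–5 → average rank (4+5)/2 = 4.5.
Batch X values → pooled ranks: 87→1, 51→4.5, 35→6, 51→4.5
Mean rank = (1 + 4.5 + 6 + 4.5) / 4 = 4.00

4.00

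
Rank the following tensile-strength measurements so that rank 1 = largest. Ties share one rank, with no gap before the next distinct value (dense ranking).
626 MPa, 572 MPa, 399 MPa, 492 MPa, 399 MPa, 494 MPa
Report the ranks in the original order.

Sorted (descending): 626, 572, 494, 492, 399, 399
The 2 values of 399 share dense rank 5.
Remaining distinct values take the next consecutive integers.

1, 2, 5, 4, 5, 3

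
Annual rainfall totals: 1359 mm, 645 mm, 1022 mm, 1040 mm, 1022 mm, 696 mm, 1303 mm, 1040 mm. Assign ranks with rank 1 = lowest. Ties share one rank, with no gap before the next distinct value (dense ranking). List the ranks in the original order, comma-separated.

Sorted (ascending): 645, 696, 1022, 1022, 1040, 1040, 1303, 1359
The 2 values of 1022 share dense rank 3.
The 2 values of 1040 share dense rank 4.
Remaining distinct values take the next consecutive integers.

6, 1, 3, 4, 3, 2, 5, 4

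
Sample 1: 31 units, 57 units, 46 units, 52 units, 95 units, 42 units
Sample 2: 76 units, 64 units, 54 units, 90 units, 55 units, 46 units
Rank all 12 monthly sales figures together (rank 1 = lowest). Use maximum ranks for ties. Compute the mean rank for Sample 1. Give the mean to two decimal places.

5.33

Sorted (ascending): 31, 42, 46, 46, 52, 54, 55, 57, 64, 76, 90, 95
The 2 values of 46 occupy positions 3–4 → each gets rank 4.
Sample 1 values → pooled ranks: 31→1, 57→8, 46→4, 52→5, 95→12, 42→2
Mean rank = (1 + 8 + 4 + 5 + 12 + 2) / 6 = 5.33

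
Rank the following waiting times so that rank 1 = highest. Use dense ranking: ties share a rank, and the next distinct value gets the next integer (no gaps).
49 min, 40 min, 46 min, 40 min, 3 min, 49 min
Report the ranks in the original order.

Sorted (descending): 49, 49, 46, 40, 40, 3
The 2 values of 49 share dense rank 1.
The 2 values of 40 share dense rank 3.
Remaining distinct values take the next consecutive integers.

1, 3, 2, 3, 4, 1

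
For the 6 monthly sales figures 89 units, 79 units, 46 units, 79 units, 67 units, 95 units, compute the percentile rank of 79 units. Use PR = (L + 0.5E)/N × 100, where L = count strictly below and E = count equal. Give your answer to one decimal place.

N = 6.
Strictly below 79: 2. Equal to 79: 2.
PR = (2 + 0.5·2)/6 × 100 = 50.0

50.0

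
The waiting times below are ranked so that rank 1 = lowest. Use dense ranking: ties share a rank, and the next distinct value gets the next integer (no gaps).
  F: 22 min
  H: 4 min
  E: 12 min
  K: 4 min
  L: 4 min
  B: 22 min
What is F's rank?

3

Sorted (ascending): 4, 4, 4, 12, 22, 22
The 3 values of 4 share dense rank 1.
The 2 values of 22 share dense rank 3.
Remaining distinct values take the next consecutive integers.
F has value 22 min → rank 3.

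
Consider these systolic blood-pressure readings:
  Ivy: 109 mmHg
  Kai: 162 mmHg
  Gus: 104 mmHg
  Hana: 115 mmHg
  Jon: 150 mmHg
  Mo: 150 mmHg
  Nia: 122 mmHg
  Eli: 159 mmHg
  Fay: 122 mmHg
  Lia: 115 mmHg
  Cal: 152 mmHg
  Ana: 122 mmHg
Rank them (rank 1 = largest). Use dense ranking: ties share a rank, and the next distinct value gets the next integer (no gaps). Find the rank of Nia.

5

Sorted (descending): 162, 159, 152, 150, 150, 122, 122, 122, 115, 115, 109, 104
The 2 values of 150 share dense rank 4.
The 3 values of 122 share dense rank 5.
The 2 values of 115 share dense rank 6.
Remaining distinct values take the next consecutive integers.
Nia has value 122 mmHg → rank 5.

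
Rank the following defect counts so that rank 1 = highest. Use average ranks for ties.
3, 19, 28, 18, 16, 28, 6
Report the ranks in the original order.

7, 3, 1.5, 4, 5, 1.5, 6

Sorted (descending): 28, 28, 19, 18, 16, 6, 3
The 2 values of 28 occupy positions 1–2 → average rank (1+2)/2 = 1.5.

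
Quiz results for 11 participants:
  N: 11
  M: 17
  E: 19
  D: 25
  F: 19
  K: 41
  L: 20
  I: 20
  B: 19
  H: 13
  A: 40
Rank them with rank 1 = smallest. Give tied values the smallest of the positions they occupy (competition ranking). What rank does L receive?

Sorted (ascending): 11, 13, 17, 19, 19, 19, 20, 20, 25, 40, 41
The 3 values of 19 occupy positions 4–6 → each gets rank 4.
The 2 values of 20 occupy positions 7–8 → each gets rank 7.
L has value 20 → rank 7.

7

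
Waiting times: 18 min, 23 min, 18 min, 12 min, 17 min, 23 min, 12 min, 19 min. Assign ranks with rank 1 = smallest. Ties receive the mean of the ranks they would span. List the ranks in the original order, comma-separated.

Sorted (ascending): 12, 12, 17, 18, 18, 19, 23, 23
The 2 values of 12 occupy positions 1–2 → average rank (1+2)/2 = 1.5.
The 2 values of 18 occupy positions 4–5 → average rank (4+5)/2 = 4.5.
The 2 values of 23 occupy positions 7–8 → average rank (7+8)/2 = 7.5.

4.5, 7.5, 4.5, 1.5, 3, 7.5, 1.5, 6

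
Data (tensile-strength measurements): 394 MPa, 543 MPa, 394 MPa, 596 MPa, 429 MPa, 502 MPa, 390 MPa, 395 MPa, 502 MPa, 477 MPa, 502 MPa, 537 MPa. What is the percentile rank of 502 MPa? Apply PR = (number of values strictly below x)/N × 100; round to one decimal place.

N = 12.
Strictly below 502: 6. Equal to 502: 3.
PR = 6/12 × 100 = 50.0

50.0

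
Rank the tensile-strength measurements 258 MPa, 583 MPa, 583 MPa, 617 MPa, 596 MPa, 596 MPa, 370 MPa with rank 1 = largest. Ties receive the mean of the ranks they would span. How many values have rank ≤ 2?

Sorted (descending): 617, 596, 596, 583, 583, 370, 258
The 2 values of 596 occupy positions 2–3 → average rank (2+3)/2 = 2.5.
The 2 values of 583 occupy positions 4–5 → average rank (4+5)/2 = 4.5.
Ranks ≤ 2: {1} → 1 value.

1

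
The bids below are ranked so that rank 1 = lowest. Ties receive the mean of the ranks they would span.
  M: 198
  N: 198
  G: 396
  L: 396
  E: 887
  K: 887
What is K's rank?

5.5

Sorted (ascending): 198, 198, 396, 396, 887, 887
The 2 values of 198 occupy positions 1–2 → average rank (1+2)/2 = 1.5.
The 2 values of 396 occupy positions 3–4 → average rank (3+4)/2 = 3.5.
The 2 values of 887 occupy positions 5–6 → average rank (5+6)/2 = 5.5.
K has value 887 → rank 5.5.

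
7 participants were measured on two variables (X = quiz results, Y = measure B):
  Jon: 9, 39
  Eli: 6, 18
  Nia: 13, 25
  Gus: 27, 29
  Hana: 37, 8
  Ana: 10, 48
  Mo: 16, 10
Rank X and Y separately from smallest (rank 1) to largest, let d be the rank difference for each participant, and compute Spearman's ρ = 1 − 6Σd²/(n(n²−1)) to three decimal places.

-0.464

Ranks of variable 1: 2, 1, 4, 6, 7, 3, 5
Ranks of variable 2: 6, 3, 4, 5, 1, 7, 2
d = r₁ − r₂: -4, -2, 0, 1, 6, -4, 3
d²: 16, 4, 0, 1, 36, 16, 9; Σd² = 82
ρ = 1 − 6·82/(7·48) = 1 − 492/336 = -0.464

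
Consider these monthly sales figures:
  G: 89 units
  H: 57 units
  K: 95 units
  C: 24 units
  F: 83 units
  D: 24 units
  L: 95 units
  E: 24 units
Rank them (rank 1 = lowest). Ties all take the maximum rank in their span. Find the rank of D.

3

Sorted (ascending): 24, 24, 24, 57, 83, 89, 95, 95
The 3 values of 24 occupy positions 1–3 → each gets rank 3.
The 2 values of 95 occupy positions 7–8 → each gets rank 8.
D has value 24 units → rank 3.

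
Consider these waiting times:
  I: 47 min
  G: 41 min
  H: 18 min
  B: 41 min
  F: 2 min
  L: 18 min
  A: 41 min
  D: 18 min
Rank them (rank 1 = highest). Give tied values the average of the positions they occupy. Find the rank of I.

1

Sorted (descending): 47, 41, 41, 41, 18, 18, 18, 2
The 3 values of 41 occupy positions 2–4 → average rank 3.
The 3 values of 18 occupy positions 5–7 → average rank 6.
I has value 47 min → rank 1.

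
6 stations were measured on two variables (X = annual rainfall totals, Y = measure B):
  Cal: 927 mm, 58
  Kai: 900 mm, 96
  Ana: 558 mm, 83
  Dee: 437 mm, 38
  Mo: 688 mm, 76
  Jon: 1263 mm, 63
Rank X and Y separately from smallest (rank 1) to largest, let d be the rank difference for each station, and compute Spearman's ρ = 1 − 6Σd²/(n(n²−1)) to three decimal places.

0.086

Ranks of variable 1: 5, 4, 2, 1, 3, 6
Ranks of variable 2: 2, 6, 5, 1, 4, 3
d = r₁ − r₂: 3, -2, -3, 0, -1, 3
d²: 9, 4, 9, 0, 1, 9; Σd² = 32
ρ = 1 − 6·32/(6·35) = 1 − 192/210 = 0.086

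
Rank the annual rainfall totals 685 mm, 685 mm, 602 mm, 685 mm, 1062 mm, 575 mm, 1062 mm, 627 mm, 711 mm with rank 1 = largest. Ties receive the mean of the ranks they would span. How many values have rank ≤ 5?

6

Sorted (descending): 1062, 1062, 711, 685, 685, 685, 627, 602, 575
The 2 values of 1062 occupy positions 1–2 → average rank (1+2)/2 = 1.5.
The 3 values of 685 occupy positions 4–6 → average rank 5.
Ranks ≤ 5: {1.5, 1.5, 3, 5, 5, 5} → 6 values.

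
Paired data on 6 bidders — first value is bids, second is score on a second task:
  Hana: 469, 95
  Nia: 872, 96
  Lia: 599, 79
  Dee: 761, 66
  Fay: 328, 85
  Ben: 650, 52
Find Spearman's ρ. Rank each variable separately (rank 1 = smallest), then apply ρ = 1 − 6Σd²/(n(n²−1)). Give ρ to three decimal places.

-0.029

Ranks of variable 1: 2, 6, 3, 5, 1, 4
Ranks of variable 2: 5, 6, 3, 2, 4, 1
d = r₁ − r₂: -3, 0, 0, 3, -3, 3
d²: 9, 0, 0, 9, 9, 9; Σd² = 36
ρ = 1 − 6·36/(6·35) = 1 − 216/210 = -0.029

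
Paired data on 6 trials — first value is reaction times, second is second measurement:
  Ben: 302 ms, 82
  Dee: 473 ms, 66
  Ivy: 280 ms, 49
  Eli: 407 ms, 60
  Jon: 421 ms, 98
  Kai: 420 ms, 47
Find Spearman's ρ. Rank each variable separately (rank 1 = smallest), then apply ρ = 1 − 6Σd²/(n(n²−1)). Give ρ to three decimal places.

Ranks of variable 1: 2, 6, 1, 3, 5, 4
Ranks of variable 2: 5, 4, 2, 3, 6, 1
d = r₁ − r₂: -3, 2, -1, 0, -1, 3
d²: 9, 4, 1, 0, 1, 9; Σd² = 24
ρ = 1 − 6·24/(6·35) = 1 − 144/210 = 0.314

0.314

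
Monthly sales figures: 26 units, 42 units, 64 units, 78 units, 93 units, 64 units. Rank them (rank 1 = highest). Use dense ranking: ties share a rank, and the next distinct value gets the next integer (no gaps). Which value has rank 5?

Sorted (descending): 93, 78, 64, 64, 42, 26
The 2 values of 64 share dense rank 3.
Remaining distinct values take the next consecutive integers.
Rank 5 → value 26.

26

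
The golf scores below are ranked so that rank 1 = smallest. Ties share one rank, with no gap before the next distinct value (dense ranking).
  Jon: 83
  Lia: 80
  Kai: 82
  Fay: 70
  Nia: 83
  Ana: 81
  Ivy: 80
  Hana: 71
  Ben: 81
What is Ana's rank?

Sorted (ascending): 70, 71, 80, 80, 81, 81, 82, 83, 83
The 2 values of 80 share dense rank 3.
The 2 values of 81 share dense rank 4.
The 2 values of 83 share dense rank 6.
Remaining distinct values take the next consecutive integers.
Ana has value 81 → rank 4.

4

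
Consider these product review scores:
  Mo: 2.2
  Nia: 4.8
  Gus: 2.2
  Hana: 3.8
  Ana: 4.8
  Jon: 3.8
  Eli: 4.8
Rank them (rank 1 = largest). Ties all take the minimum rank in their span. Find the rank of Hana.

Sorted (descending): 4.8, 4.8, 4.8, 3.8, 3.8, 2.2, 2.2
The 3 values of 4.8 occupy positions 1–3 → each gets rank 1.
The 2 values of 3.8 occupy positions 4–5 → each gets rank 4.
The 2 values of 2.2 occupy positions 6–7 → each gets rank 6.
Hana has value 3.8 → rank 4.

4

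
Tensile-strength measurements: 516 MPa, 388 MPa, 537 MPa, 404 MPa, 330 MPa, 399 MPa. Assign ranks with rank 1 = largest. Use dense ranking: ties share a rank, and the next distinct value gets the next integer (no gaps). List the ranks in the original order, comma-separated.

Sorted (descending): 537, 516, 404, 399, 388, 330
No ties — each value takes its position as its rank.

2, 5, 1, 3, 6, 4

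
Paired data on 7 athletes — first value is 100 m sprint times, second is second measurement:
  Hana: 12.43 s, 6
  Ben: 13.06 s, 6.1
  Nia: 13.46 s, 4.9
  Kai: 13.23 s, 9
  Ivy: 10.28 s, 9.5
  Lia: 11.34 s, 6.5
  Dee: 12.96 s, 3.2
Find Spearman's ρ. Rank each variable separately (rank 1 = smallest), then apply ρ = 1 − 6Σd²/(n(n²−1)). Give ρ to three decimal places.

-0.429

Ranks of variable 1: 3, 5, 7, 6, 1, 2, 4
Ranks of variable 2: 3, 4, 2, 6, 7, 5, 1
d = r₁ − r₂: 0, 1, 5, 0, -6, -3, 3
d²: 0, 1, 25, 0, 36, 9, 9; Σd² = 80
ρ = 1 − 6·80/(7·48) = 1 − 480/336 = -0.429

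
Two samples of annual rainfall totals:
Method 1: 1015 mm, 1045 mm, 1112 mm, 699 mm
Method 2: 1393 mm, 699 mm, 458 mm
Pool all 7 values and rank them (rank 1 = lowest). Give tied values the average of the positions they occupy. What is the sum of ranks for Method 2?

Sorted (ascending): 458, 699, 699, 1015, 1045, 1112, 1393
The 2 values of 699 occupy positions 2–3 → average rank (2+3)/2 = 2.5.
Method 2 values → pooled ranks: 1393→7, 699→2.5, 458→1
Rank sum = 7 + 2.5 + 1 = 10.5

10.5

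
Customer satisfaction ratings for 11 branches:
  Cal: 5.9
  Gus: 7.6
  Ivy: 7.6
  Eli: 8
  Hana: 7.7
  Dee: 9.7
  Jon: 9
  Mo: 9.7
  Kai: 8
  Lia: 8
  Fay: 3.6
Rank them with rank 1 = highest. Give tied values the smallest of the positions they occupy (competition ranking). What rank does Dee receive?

1

Sorted (descending): 9.7, 9.7, 9, 8, 8, 8, 7.7, 7.6, 7.6, 5.9, 3.6
The 2 values of 9.7 occupy positions 1–2 → each gets rank 1.
The 3 values of 8 occupy positions 4–6 → each gets rank 4.
The 2 values of 7.6 occupy positions 8–9 → each gets rank 8.
Dee has value 9.7 → rank 1.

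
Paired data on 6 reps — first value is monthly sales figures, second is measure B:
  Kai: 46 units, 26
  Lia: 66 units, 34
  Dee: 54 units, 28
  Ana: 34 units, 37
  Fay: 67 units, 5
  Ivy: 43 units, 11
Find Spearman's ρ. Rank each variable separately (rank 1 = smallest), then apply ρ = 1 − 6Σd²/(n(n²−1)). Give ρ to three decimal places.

Ranks of variable 1: 3, 5, 4, 1, 6, 2
Ranks of variable 2: 3, 5, 4, 6, 1, 2
d = r₁ − r₂: 0, 0, 0, -5, 5, 0
d²: 0, 0, 0, 25, 25, 0; Σd² = 50
ρ = 1 − 6·50/(6·35) = 1 − 300/210 = -0.429

-0.429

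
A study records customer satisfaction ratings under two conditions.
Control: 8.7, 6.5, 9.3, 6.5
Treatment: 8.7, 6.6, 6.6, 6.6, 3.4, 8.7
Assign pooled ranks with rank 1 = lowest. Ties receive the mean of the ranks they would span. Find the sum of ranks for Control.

Sorted (ascending): 3.4, 6.5, 6.5, 6.6, 6.6, 6.6, 8.7, 8.7, 8.7, 9.3
The 2 values of 6.5 occupy positions 2–3 → average rank (2+3)/2 = 2.5.
The 3 values of 6.6 occupy positions 4–6 → average rank 5.
The 3 values of 8.7 occupy positions 7–9 → average rank 8.
Control values → pooled ranks: 8.7→8, 6.5→2.5, 9.3→10, 6.5→2.5
Rank sum = 8 + 2.5 + 10 + 2.5 = 23

23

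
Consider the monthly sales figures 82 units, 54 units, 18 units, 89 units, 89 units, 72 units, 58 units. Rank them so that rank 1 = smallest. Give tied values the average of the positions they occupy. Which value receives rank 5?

Sorted (ascending): 18, 54, 58, 72, 82, 89, 89
The 2 values of 89 occupy positions 6–7 → average rank (6+7)/2 = 6.5.
Rank 5 → value 82.

82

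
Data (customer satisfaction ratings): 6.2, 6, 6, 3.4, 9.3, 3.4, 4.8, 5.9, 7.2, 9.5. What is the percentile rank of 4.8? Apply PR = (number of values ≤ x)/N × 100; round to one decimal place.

N = 10.
Strictly below 4.8: 2. Equal to 4.8: 1.
PR = 3/10 × 100 = 30.0

30.0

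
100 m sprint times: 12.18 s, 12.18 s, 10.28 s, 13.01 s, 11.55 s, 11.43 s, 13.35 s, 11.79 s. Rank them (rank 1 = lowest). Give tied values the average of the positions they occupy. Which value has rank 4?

Sorted (ascending): 10.28, 11.43, 11.55, 11.79, 12.18, 12.18, 13.01, 13.35
The 2 values of 12.18 occupy positions 5–6 → average rank (5+6)/2 = 5.5.
Rank 4 → value 11.79.

11.79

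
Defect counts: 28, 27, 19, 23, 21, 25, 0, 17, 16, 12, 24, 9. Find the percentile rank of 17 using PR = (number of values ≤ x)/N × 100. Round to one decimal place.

N = 12.
Strictly below 17: 4. Equal to 17: 1.
PR = 5/12 × 100 = 41.7

41.7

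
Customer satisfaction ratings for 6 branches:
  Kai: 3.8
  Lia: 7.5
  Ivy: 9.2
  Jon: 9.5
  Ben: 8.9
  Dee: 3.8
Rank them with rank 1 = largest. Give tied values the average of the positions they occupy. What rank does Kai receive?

Sorted (descending): 9.5, 9.2, 8.9, 7.5, 3.8, 3.8
The 2 values of 3.8 occupy positions 5–6 → average rank (5+6)/2 = 5.5.
Kai has value 3.8 → rank 5.5.

5.5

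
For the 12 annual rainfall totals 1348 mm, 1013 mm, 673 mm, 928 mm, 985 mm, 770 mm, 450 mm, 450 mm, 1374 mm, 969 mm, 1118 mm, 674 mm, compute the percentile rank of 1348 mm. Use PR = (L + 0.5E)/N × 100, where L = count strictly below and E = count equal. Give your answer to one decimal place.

N = 12.
Strictly below 1348: 10. Equal to 1348: 1.
PR = (10 + 0.5·1)/12 × 100 = 87.5

87.5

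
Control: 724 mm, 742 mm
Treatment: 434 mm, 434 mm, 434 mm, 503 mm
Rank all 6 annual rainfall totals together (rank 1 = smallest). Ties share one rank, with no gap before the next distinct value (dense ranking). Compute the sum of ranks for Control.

Sorted (ascending): 434, 434, 434, 503, 724, 742
The 3 values of 434 share dense rank 1.
Remaining distinct values take the next consecutive integers.
Control values → pooled ranks: 724→3, 742→4
Rank sum = 3 + 4 = 7

7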